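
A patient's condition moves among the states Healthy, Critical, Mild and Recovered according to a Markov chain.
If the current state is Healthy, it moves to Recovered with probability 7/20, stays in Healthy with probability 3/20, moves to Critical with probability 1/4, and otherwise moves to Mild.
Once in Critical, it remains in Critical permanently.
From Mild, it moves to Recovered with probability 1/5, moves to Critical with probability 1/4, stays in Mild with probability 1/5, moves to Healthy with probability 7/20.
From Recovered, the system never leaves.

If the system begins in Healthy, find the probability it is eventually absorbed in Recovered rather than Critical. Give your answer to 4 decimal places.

0.5570

Let h(s) be the probability of absorption at Recovered starting from transient state s. Then h(Recovered) = 1 and h(Critical) = 0. By first-step analysis:
h(Healthy) = 0.15·h(Healthy) + 0.25·0 + 0.25·h(Mild) + 0.35·1
h(Mild) = 0.35·h(Healthy) + 0.25·0 + 0.2·h(Mild) + 0.2·1
Solving: h(Healthy) = 0.5570, h(Mild) = 0.4937.
Starting from Healthy, the probability is 0.5570.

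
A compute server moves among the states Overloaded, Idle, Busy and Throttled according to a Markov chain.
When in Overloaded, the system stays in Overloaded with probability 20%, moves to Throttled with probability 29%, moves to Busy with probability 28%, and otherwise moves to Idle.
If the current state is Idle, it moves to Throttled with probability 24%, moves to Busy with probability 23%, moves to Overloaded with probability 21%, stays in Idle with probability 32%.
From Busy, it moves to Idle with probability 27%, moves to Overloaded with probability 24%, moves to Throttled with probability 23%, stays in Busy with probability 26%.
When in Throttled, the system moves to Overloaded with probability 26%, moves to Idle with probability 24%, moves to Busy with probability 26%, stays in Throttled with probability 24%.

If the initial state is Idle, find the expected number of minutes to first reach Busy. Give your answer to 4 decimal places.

Let t(s) be the expected number of minutes to first reach Busy from state s, with t(Busy) = 0. Conditioning on the first minute:
t(Overloaded) = 1 + 0.2·t(Overloaded) + 0.23·t(Idle) + 0.29·t(Throttled)
t(Idle) = 1 + 0.21·t(Overloaded) + 0.32·t(Idle) + 0.24·t(Throttled)
t(Throttled) = 1 + 0.26·t(Overloaded) + 0.24·t(Idle) + 0.24·t(Throttled)
Solving: t(Overloaded) = 3.8177, t(Idle) = 4.0234, t(Throttled) = 3.8924.
Expected minutes from Idle to Busy: 4.0234.

4.0234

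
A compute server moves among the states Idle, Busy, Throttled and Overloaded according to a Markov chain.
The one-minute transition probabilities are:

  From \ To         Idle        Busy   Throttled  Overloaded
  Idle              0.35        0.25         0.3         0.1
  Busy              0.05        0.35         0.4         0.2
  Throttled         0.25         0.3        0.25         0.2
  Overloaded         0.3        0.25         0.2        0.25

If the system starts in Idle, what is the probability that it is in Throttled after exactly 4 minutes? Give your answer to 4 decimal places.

Propagate the distribution vector 4 minutes from Idle.
After 0 minutes: (1.0000, 0.0000, 0.0000, 0.0000)
After 1 minute: (0.3500, 0.2500, 0.3000, 0.1000)
After 2 minutes: (0.2400, 0.2900, 0.3000, 0.1700)
After 3 minutes: (0.2245, 0.2940, 0.2970, 0.1845)
After 4 minutes: (0.2229, 0.2943, 0.2961, 0.1868)
P(in Throttled after 4 minutes) = 0.2961

0.2961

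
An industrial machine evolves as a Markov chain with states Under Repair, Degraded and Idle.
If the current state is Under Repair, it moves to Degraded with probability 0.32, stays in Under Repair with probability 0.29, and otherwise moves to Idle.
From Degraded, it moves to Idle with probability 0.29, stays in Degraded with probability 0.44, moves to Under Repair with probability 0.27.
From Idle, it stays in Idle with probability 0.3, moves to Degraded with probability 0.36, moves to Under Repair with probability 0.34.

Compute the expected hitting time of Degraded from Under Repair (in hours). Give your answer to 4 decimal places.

Let t(s) be the expected number of hours to first reach Degraded from state s, with t(Degraded) = 0. Conditioning on the first hour:
t(Under Repair) = 1 + 0.29·t(Under Repair) + 0.39·t(Idle)
t(Idle) = 1 + 0.34·t(Under Repair) + 0.3·t(Idle)
Solving: t(Under Repair) = 2.9912, t(Idle) = 2.8814.
Expected hours from Under Repair to Degraded: 2.9912.

2.9912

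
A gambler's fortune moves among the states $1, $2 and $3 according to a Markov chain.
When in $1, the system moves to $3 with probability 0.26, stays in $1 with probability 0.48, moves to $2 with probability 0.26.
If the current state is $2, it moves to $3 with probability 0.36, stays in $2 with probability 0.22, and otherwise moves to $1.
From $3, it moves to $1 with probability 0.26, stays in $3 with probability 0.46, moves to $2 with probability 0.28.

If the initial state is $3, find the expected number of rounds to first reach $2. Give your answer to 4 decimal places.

3.6585

Let t(s) be the expected number of rounds to first reach $2 from state s, with t($2) = 0. Conditioning on the first round:
t($1) = 1 + 0.48·t($1) + 0.26·t($3)
t($3) = 1 + 0.26·t($1) + 0.46·t($3)
Solving: t($1) = 3.7523, t($3) = 3.6585.
Expected rounds from $3 to $2: 3.6585.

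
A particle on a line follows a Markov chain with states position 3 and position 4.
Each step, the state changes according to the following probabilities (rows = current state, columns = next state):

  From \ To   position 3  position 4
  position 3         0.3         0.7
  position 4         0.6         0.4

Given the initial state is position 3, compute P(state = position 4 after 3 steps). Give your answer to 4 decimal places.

Propagate the distribution vector 3 steps from position 3.
After 0 steps: (1.0000, 0.0000)
After 1 step: (0.3000, 0.7000)
After 2 steps: (0.5100, 0.4900)
After 3 steps: (0.4470, 0.5530)
P(in position 4 after 3 steps) = 0.5530

0.5530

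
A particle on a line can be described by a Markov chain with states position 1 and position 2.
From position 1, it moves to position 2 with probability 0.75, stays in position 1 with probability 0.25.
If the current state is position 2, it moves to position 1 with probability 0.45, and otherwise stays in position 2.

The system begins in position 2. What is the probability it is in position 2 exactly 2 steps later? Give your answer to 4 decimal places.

Sum over the intermediate state after 1 step:
P = P(position 2→position 1)·P(position 1→position 2) + P(position 2→position 2)·P(position 2→position 2)
  = 0.45×0.75 + 0.55×0.55
  = 0.3375 + 0.3025 = 0.6400

0.6400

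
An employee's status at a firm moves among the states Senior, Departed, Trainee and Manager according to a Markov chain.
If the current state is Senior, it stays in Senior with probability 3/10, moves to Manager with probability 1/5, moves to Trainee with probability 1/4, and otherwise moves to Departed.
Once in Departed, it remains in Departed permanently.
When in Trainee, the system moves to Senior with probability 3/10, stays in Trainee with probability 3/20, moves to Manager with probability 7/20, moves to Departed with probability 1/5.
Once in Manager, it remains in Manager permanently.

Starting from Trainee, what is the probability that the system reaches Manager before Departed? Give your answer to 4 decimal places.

0.5865

Let h(s) be the probability of absorption at Manager starting from transient state s. Then h(Manager) = 1 and h(Departed) = 0. By first-step analysis:
h(Senior) = 0.3·h(Senior) + 0.25·0 + 0.25·h(Trainee) + 0.2·1
h(Trainee) = 0.3·h(Senior) + 0.2·0 + 0.15·h(Trainee) + 0.35·1
Solving: h(Senior) = 0.4952, h(Trainee) = 0.5865.
Starting from Trainee, the probability is 0.5865.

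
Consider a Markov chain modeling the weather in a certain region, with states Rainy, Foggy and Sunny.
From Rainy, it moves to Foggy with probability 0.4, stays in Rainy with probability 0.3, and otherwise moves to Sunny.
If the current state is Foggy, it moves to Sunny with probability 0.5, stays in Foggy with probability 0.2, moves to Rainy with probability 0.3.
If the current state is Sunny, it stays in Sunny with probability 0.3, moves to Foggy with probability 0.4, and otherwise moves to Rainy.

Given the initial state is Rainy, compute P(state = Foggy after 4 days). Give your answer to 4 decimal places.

0.3328

Propagate the distribution vector 4 days from Rainy.
After 0 days: (1.0000, 0.0000, 0.0000)
After 1 day: (0.3000, 0.4000, 0.3000)
After 2 days: (0.3000, 0.3200, 0.3800)
After 3 days: (0.3000, 0.3360, 0.3640)
After 4 days: (0.3000, 0.3328, 0.3672)
P(in Foggy after 4 days) = 0.3328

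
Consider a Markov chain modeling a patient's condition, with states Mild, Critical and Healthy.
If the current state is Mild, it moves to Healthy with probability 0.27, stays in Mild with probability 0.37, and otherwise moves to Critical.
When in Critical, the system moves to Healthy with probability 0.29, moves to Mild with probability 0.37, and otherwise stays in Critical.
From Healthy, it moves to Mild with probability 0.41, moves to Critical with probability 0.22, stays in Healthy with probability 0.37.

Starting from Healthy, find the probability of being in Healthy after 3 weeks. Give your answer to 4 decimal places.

Propagate the distribution vector 3 weeks from Healthy.
After 0 weeks: (0.0000, 0.0000, 1.0000)
After 1 week: (0.4100, 0.2200, 0.3700)
After 2 weeks: (0.3848, 0.3038, 0.3114)
After 3 weeks: (0.3825, 0.3103, 0.3072)
P(in Healthy after 3 weeks) = 0.3072

0.3072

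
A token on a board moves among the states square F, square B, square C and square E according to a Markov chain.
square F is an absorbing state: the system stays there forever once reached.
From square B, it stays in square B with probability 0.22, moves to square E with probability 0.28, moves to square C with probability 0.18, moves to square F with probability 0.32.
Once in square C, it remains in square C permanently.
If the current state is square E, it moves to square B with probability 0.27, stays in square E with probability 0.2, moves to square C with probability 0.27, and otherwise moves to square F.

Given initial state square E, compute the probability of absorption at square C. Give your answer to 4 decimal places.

0.4726

Let h(s) be the probability of absorption at square C starting from transient state s. Then h(square C) = 1 and h(square F) = 0. By first-step analysis:
h(square B) = 0.32·0 + 0.22·h(square B) + 0.18·1 + 0.28·h(square E)
h(square E) = 0.26·0 + 0.27·h(square B) + 0.27·1 + 0.2·h(square E)
Solving: h(square B) = 0.4004, h(square E) = 0.4726.
Starting from square E, the probability is 0.4726.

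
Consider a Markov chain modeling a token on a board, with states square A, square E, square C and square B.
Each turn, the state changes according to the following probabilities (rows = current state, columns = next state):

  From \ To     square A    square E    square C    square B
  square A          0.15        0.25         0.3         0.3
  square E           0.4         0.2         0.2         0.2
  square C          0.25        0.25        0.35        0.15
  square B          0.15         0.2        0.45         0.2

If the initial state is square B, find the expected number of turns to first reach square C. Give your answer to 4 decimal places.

2.7241

Let t(s) be the expected number of turns to first reach square C from state s, with t(square C) = 0. Conditioning on the first turn:
t(square A) = 1 + 0.15·t(square A) + 0.25·t(square E) + 0.3·t(square B)
t(square E) = 1 + 0.4·t(square A) + 0.2·t(square E) + 0.2·t(square B)
t(square B) = 1 + 0.15·t(square A) + 0.2·t(square E) + 0.2·t(square B)
Solving: t(square A) = 3.1724, t(square E) = 3.5172, t(square B) = 2.7241.
Expected turns from square B to square C: 2.7241.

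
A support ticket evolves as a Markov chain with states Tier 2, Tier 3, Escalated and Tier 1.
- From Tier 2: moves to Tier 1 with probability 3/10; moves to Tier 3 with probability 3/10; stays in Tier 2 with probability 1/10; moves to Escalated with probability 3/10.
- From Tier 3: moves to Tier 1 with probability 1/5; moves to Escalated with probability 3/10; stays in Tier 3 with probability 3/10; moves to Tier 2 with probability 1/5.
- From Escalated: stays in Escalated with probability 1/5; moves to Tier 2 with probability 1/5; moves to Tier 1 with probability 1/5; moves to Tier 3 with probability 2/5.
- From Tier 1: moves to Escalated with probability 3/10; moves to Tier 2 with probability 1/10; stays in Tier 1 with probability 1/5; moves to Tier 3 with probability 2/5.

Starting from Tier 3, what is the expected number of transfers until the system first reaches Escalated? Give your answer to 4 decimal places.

3.3333

Let t(s) be the expected number of transfers to first reach Escalated from state s, with t(Escalated) = 0. Conditioning on the first transfer:
t(Tier 2) = 1 + 0.1·t(Tier 2) + 0.3·t(Tier 3) + 0.3·t(Tier 1)
t(Tier 3) = 1 + 0.2·t(Tier 2) + 0.3·t(Tier 3) + 0.2·t(Tier 1)
t(Tier 1) = 1 + 0.1·t(Tier 2) + 0.4·t(Tier 3) + 0.2·t(Tier 1)
Solving: t(Tier 2) = 3.3333, t(Tier 3) = 3.3333, t(Tier 1) = 3.3333.
Expected transfers from Tier 3 to Escalated: 3.3333.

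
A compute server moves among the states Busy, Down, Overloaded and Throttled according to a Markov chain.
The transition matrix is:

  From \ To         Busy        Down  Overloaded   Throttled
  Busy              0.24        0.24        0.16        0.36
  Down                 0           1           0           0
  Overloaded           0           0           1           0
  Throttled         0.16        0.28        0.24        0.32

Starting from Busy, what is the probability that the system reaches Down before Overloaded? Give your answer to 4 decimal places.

Let h(s) be the probability of absorption at Down starting from transient state s. Then h(Down) = 1 and h(Overloaded) = 0. By first-step analysis:
h(Busy) = 0.24·h(Busy) + 0.24·1 + 0.16·0 + 0.36·h(Throttled)
h(Throttled) = 0.16·h(Busy) + 0.28·1 + 0.24·0 + 0.32·h(Throttled)
Solving: h(Busy) = 0.5749, h(Throttled) = 0.5470.
Starting from Busy, the probability is 0.5749.

0.5749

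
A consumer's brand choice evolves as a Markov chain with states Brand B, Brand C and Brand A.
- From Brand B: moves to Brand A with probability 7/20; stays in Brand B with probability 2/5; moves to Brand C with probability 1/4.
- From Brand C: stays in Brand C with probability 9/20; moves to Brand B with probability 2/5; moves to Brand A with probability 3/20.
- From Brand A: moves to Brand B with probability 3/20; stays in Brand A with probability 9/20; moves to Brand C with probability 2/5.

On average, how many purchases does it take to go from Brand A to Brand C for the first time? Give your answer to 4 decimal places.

Let t(s) be the expected number of purchases to first reach Brand C from state s, with t(Brand C) = 0. Conditioning on the first purchase:
t(Brand B) = 1 + 0.4·t(Brand B) + 0.35·t(Brand A)
t(Brand A) = 1 + 0.15·t(Brand B) + 0.45·t(Brand A)
Solving: t(Brand B) = 3.2432, t(Brand A) = 2.7027.
Expected purchases from Brand A to Brand C: 2.7027.

2.7027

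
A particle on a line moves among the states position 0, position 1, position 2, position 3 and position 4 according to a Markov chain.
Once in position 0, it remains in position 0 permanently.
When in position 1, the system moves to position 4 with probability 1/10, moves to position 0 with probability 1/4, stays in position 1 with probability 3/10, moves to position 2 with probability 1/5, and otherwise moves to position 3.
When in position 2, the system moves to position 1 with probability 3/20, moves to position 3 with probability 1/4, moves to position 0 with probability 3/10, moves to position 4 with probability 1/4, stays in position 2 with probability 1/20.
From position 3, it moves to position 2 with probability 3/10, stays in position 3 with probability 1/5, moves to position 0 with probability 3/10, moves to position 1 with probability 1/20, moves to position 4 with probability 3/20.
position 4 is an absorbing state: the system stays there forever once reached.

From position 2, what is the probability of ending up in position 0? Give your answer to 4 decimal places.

Let h(s) be the probability of absorption at position 0 starting from transient state s. Then h(position 0) = 1 and h(position 4) = 0. By first-step analysis:
h(position 1) = 0.25·1 + 0.3·h(position 1) + 0.2·h(position 2) + 0.15·h(position 3) + 0.1·0
h(position 2) = 0.3·1 + 0.15·h(position 1) + 0.05·h(position 2) + 0.25·h(position 3) + 0.25·0
h(position 3) = 0.3·1 + 0.05·h(position 1) + 0.3·h(position 2) + 0.2·h(position 3) + 0.15·0
Solving: h(position 1) = 0.6615, h(position 2) = 0.5878, h(position 3) = 0.6368.
Starting from position 2, the probability is 0.5878.

0.5878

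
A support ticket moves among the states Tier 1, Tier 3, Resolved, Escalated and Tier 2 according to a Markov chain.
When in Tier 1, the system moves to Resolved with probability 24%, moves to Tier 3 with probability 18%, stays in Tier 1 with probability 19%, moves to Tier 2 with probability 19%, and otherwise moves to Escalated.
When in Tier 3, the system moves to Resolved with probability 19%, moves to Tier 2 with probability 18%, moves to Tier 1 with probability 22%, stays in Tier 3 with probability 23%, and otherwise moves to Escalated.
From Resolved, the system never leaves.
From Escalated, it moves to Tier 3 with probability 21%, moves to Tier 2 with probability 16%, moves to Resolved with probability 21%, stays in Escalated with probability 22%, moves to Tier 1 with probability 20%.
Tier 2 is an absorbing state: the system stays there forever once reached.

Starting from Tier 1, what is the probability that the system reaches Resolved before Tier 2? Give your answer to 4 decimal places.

0.5519

Let h(s) be the probability of absorption at Resolved starting from transient state s. Then h(Resolved) = 1 and h(Tier 2) = 0. By first-step analysis:
h(Tier 1) = 0.19·h(Tier 1) + 0.18·h(Tier 3) + 0.24·1 + 0.2·h(Escalated) + 0.19·0
h(Tier 3) = 0.22·h(Tier 1) + 0.23·h(Tier 3) + 0.19·1 + 0.18·h(Escalated) + 0.18·0
h(Escalated) = 0.2·h(Tier 1) + 0.21·h(Tier 3) + 0.21·1 + 0.22·h(Escalated) + 0.16·0
Solving: h(Tier 1) = 0.5519, h(Tier 3) = 0.5341, h(Escalated) = 0.5545.
Starting from Tier 1, the probability is 0.5519.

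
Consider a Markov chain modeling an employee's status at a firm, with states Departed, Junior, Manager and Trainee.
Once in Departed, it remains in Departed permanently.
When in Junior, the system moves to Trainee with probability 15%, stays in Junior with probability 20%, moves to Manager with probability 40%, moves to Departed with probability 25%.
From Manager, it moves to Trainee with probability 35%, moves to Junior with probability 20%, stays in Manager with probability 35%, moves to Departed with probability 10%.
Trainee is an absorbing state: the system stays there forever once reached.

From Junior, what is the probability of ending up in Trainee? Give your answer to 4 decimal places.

0.5398

Let h(s) be the probability of absorption at Trainee starting from transient state s. Then h(Trainee) = 1 and h(Departed) = 0. By first-step analysis:
h(Junior) = 0.25·0 + 0.2·h(Junior) + 0.4·h(Manager) + 0.15·1
h(Manager) = 0.1·0 + 0.2·h(Junior) + 0.35·h(Manager) + 0.35·1
Solving: h(Junior) = 0.5398, h(Manager) = 0.7045.
Starting from Junior, the probability is 0.5398.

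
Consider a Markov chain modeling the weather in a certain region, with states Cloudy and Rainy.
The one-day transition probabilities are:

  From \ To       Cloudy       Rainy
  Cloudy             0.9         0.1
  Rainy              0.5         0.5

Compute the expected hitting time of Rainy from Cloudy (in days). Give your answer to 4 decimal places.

10.0000

Let t(s) be the expected number of days to first reach Rainy from state s, with t(Rainy) = 0. Conditioning on the first day:
t(Cloudy) = 1 + 0.9·t(Cloudy)
Solving: t(Cloudy) = 10.0000.
Expected days from Cloudy to Rainy: 10.0000.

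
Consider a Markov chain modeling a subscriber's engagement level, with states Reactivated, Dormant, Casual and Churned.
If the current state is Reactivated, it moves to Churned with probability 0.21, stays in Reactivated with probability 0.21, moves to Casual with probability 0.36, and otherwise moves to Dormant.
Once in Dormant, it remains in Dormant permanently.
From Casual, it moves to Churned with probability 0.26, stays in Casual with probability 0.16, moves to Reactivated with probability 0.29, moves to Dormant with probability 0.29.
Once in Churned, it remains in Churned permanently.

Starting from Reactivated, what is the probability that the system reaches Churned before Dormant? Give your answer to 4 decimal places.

0.4828

Let h(s) be the probability of absorption at Churned starting from transient state s. Then h(Churned) = 1 and h(Dormant) = 0. By first-step analysis:
h(Reactivated) = 0.21·h(Reactivated) + 0.22·0 + 0.36·h(Casual) + 0.21·1
h(Casual) = 0.29·h(Reactivated) + 0.29·0 + 0.16·h(Casual) + 0.26·1
Solving: h(Reactivated) = 0.4828, h(Casual) = 0.4762.
Starting from Reactivated, the probability is 0.4828.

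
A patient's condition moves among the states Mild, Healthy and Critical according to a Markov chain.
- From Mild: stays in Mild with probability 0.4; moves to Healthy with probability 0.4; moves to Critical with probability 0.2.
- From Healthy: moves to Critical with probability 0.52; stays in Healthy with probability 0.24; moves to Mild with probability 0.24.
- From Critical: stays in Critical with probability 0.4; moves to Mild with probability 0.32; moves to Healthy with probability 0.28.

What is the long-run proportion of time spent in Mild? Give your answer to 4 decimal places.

0.3212

Let the stationary distribution be π with π = πP and π_1 + π_2 + π_3 = 1.
π_1 = 0.4·π_1 + 0.24·π_2 + 0.32·π_3
π_2 = 0.4·π_1 + 0.24·π_2 + 0.28·π_3
Solving with the normalization constraint gives π = (0.3212, 0.3063, 0.3725).
So the stationary probability of Mild is 0.3212.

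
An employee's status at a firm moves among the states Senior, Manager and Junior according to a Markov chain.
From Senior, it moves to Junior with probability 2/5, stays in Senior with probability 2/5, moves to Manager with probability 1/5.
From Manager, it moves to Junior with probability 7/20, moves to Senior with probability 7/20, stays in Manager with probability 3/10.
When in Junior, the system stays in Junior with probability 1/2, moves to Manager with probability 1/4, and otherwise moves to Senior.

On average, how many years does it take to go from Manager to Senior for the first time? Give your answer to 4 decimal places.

Let t(s) be the expected number of years to first reach Senior from state s, with t(Senior) = 0. Conditioning on the first year:
t(Manager) = 1 + 0.3·t(Manager) + 0.35·t(Junior)
t(Junior) = 1 + 0.25·t(Manager) + 0.5·t(Junior)
Solving: t(Manager) = 3.2381, t(Junior) = 3.6190.
Expected years from Manager to Senior: 3.2381.

3.2381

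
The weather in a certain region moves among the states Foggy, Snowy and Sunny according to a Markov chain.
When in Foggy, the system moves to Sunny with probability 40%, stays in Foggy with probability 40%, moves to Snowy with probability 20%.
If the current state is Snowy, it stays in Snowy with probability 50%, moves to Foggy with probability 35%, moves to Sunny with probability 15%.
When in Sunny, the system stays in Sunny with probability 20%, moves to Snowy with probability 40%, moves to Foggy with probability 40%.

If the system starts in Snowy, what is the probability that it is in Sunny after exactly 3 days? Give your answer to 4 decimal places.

Propagate the distribution vector 3 days from Snowy.
After 0 days: (0.0000, 1.0000, 0.0000)
After 1 day: (0.3500, 0.5000, 0.1500)
After 2 days: (0.3750, 0.3800, 0.2450)
After 3 days: (0.3810, 0.3630, 0.2560)
P(in Sunny after 3 days) = 0.2560

0.2560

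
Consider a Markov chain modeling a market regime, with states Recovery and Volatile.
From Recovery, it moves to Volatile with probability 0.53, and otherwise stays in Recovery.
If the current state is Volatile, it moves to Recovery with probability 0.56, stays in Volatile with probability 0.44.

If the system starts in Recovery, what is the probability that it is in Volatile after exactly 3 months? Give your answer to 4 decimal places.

0.4866

Propagate the distribution vector 3 months from Recovery.
After 0 months: (1.0000, 0.0000)
After 1 month: (0.4700, 0.5300)
After 2 months: (0.5177, 0.4823)
After 3 months: (0.5134, 0.4866)
P(in Volatile after 3 months) = 0.4866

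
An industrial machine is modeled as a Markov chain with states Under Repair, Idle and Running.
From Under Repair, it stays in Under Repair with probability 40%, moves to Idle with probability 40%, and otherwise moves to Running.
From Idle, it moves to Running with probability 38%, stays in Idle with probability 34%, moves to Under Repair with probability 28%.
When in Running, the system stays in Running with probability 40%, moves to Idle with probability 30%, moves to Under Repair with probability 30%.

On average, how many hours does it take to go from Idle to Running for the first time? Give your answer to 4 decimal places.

3.0986

Let t(s) be the expected number of hours to first reach Running from state s, with t(Running) = 0. Conditioning on the first hour:
t(Under Repair) = 1 + 0.4·t(Under Repair) + 0.4·t(Idle)
t(Idle) = 1 + 0.28·t(Under Repair) + 0.34·t(Idle)
Solving: t(Under Repair) = 3.7324, t(Idle) = 3.0986.
Expected hours from Idle to Running: 3.0986.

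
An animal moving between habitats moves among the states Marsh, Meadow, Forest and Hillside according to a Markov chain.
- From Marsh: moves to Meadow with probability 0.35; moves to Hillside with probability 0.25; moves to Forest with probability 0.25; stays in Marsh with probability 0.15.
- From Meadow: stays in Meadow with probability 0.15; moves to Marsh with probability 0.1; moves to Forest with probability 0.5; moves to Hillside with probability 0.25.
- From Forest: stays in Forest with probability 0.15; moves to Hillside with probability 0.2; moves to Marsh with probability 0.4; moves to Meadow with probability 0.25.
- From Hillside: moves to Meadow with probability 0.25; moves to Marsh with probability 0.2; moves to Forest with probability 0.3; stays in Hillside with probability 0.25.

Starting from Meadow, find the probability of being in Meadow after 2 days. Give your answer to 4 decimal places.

Propagate the distribution vector 2 days from Meadow.
After 0 days: (0.0000, 1.0000, 0.0000, 0.0000)
After 1 day: (0.1000, 0.1500, 0.5000, 0.2500)
After 2 days: (0.2800, 0.2450, 0.2500, 0.2250)
P(in Meadow after 2 days) = 0.2450

0.2450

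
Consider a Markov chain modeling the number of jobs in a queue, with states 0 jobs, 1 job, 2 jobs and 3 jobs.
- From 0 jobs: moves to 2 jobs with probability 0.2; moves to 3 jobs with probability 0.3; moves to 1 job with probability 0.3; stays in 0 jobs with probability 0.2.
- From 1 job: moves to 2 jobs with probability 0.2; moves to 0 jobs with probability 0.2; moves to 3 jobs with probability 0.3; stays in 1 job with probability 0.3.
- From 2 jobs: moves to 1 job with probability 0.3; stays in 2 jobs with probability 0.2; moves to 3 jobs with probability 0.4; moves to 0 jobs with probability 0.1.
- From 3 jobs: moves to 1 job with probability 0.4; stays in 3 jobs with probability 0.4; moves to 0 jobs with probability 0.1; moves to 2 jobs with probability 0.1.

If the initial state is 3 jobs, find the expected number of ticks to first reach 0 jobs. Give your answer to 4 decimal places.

Let t(s) be the expected number of ticks to first reach 0 jobs from state s, with t(0 jobs) = 0. Conditioning on the first tick:
t(1 job) = 1 + 0.3·t(1 job) + 0.2·t(2 jobs) + 0.3·t(3 jobs)
t(2 jobs) = 1 + 0.3·t(1 job) + 0.2·t(2 jobs) + 0.4·t(3 jobs)
t(3 jobs) = 1 + 0.4·t(1 job) + 0.1·t(2 jobs) + 0.4·t(3 jobs)
Solving: t(1 job) = 6.7407, t(2 jobs) = 7.4815, t(3 jobs) = 7.4074.
Expected ticks from 3 jobs to 0 jobs: 7.4074.

7.4074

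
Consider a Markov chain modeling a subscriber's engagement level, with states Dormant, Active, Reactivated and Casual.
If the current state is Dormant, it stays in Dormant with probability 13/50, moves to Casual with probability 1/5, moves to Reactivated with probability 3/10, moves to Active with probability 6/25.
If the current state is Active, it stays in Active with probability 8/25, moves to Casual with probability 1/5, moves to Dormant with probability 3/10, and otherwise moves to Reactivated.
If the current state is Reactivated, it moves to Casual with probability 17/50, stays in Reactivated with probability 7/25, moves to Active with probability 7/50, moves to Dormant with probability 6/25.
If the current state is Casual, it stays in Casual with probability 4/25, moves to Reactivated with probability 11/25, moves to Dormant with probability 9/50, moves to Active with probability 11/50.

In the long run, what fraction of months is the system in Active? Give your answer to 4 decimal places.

0.2232

Let the stationary distribution be π with π = πP and π_1 + π_2 + π_3 + π_4 = 1.
π_1 = 0.26·π_1 + 0.3·π_2 + 0.24·π_3 + 0.18·π_4
π_2 = 0.24·π_1 + 0.32·π_2 + 0.14·π_3 + 0.22·π_4
π_3 = 0.3·π_1 + 0.18·π_2 + 0.28·π_3 + 0.44·π_4
Solving with the normalization constraint gives π = (0.2443, 0.2232, 0.2998, 0.2327).
So the stationary probability of Active is 0.2232.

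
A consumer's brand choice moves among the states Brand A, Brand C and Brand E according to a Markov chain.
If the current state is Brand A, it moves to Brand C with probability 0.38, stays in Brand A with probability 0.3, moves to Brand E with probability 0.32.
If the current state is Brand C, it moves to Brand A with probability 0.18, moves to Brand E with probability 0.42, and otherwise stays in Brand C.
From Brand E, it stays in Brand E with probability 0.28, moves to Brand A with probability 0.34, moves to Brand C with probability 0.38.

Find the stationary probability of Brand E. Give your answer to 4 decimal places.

0.3450

Let the stationary distribution be π with π = πP and π_1 + π_2 + π_3 = 1.
π_1 = 0.3·π_1 + 0.18·π_2 + 0.34·π_3
π_2 = 0.38·π_1 + 0.4·π_2 + 0.38·π_3
Solving with the normalization constraint gives π = (0.2673, 0.3878, 0.3450).
So the stationary probability of Brand E is 0.3450.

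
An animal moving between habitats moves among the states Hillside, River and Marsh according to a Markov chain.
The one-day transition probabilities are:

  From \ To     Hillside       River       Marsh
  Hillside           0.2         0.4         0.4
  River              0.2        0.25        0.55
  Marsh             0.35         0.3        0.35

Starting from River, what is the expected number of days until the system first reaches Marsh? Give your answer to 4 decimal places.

1.9231

Let t(s) be the expected number of days to first reach Marsh from state s, with t(Marsh) = 0. Conditioning on the first day:
t(Hillside) = 1 + 0.2·t(Hillside) + 0.4·t(River)
t(River) = 1 + 0.2·t(Hillside) + 0.25·t(River)
Solving: t(Hillside) = 2.2115, t(River) = 1.9231.
Expected days from River to Marsh: 1.9231.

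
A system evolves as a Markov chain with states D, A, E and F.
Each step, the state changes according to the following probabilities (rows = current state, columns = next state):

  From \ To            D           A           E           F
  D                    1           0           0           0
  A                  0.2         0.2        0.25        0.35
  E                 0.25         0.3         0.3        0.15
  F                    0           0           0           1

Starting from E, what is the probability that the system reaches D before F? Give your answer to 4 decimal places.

0.5361

Let h(s) be the probability of absorption at D starting from transient state s. Then h(D) = 1 and h(F) = 0. By first-step analysis:
h(A) = 0.2·1 + 0.2·h(A) + 0.25·h(E) + 0.35·0
h(E) = 0.25·1 + 0.3·h(A) + 0.3·h(E) + 0.15·0
Solving: h(A) = 0.4175, h(E) = 0.5361.
Starting from E, the probability is 0.5361.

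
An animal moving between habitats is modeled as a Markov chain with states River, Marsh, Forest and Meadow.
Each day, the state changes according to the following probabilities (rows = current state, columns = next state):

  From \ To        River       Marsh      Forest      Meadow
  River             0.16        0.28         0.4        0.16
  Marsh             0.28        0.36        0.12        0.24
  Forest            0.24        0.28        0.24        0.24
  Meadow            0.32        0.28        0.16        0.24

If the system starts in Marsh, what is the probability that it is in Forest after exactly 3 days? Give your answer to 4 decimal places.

0.2257

Propagate the distribution vector 3 days from Marsh.
After 0 days: (0.0000, 1.0000, 0.0000, 0.0000)
After 1 day: (0.2800, 0.3600, 0.1200, 0.2400)
After 2 days: (0.2512, 0.3088, 0.2224, 0.2176)
After 3 days: (0.2497, 0.3047, 0.2257, 0.2199)
P(in Forest after 3 days) = 0.2257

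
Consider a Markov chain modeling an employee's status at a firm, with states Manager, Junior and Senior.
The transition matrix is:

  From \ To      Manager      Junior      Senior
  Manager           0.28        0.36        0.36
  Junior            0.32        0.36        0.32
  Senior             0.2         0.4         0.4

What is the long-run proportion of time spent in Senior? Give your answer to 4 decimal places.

Let the stationary distribution be π with π = πP and π_1 + π_2 + π_3 = 1.
π_1 = 0.28·π_1 + 0.32·π_2 + 0.2·π_3
π_2 = 0.36·π_1 + 0.36·π_2 + 0.4·π_3
Solving with the normalization constraint gives π = (0.2662, 0.3744, 0.3594).
So the stationary probability of Senior is 0.3594.

0.3594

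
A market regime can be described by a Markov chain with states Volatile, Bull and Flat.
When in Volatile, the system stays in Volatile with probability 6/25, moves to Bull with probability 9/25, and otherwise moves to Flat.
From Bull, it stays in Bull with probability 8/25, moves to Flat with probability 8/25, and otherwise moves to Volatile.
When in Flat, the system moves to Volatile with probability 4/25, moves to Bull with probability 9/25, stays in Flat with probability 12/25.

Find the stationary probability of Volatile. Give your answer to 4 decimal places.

0.2492

Let the stationary distribution be π with π = πP and π_1 + π_2 + π_3 = 1.
π_1 = 0.24·π_1 + 0.36·π_2 + 0.16·π_3
π_2 = 0.36·π_1 + 0.32·π_2 + 0.36·π_3
Solving with the normalization constraint gives π = (0.2492, 0.3462, 0.4047).
So the stationary probability of Volatile is 0.2492.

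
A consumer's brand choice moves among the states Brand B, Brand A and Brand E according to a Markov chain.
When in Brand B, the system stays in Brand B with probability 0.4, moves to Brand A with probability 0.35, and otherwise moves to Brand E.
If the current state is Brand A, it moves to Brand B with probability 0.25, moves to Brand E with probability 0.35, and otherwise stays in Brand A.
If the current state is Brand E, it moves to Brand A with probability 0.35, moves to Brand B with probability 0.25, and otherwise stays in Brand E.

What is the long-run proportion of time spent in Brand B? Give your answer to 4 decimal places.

0.2941

Let the stationary distribution be π with π = πP and π_1 + π_2 + π_3 = 1.
π_1 = 0.4·π_1 + 0.25·π_2 + 0.25·π_3
π_2 = 0.35·π_1 + 0.4·π_2 + 0.35·π_3
Solving with the normalization constraint gives π = (0.2941, 0.3684, 0.3375).
So the stationary probability of Brand B is 0.2941.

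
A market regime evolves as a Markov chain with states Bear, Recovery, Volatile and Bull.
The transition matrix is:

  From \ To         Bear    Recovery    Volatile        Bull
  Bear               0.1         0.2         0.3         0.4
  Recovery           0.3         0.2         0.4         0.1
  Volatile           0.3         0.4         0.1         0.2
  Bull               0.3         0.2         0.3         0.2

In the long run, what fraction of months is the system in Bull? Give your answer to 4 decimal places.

Let the stationary distribution be π with π = πP and π_1 + π_2 + π_3 + π_4 = 1.
π_1 = 0.1·π_1 + 0.3·π_2 + 0.3·π_3 + 0.3·π_4
π_2 = 0.2·π_1 + 0.2·π_2 + 0.4·π_3 + 0.2·π_4
π_3 = 0.3·π_1 + 0.4·π_2 + 0.1·π_3 + 0.3·π_4
Solving with the normalization constraint gives π = (0.2500, 0.2542, 0.2712, 0.2246).
So the stationary probability of Bull is 0.2246.

0.2246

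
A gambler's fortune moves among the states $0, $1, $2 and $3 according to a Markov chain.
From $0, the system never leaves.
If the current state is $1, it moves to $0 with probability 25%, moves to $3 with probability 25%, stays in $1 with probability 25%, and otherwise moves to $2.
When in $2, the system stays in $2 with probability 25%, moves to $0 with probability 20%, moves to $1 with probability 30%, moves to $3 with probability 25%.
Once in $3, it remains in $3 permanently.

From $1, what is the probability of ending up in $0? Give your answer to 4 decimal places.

Let h(s) be the probability of absorption at $0 starting from transient state s. Then h($0) = 1 and h($3) = 0. By first-step analysis:
h($1) = 0.25·1 + 0.25·h($1) + 0.25·h($2) + 0.25·0
h($2) = 0.2·1 + 0.3·h($1) + 0.25·h($2) + 0.25·0
Solving: h($1) = 0.4872, h($2) = 0.4615.
Starting from $1, the probability is 0.4872.

0.4872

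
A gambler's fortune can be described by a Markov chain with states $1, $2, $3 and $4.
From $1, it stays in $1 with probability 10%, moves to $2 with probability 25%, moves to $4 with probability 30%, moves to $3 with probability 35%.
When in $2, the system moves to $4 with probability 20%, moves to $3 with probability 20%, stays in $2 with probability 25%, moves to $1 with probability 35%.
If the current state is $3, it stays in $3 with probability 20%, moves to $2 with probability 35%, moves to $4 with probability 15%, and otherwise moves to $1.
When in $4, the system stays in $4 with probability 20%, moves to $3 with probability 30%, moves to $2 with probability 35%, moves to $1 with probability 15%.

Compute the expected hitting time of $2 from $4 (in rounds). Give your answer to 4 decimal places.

Let t(s) be the expected number of rounds to first reach $2 from state s, with t($2) = 0. Conditioning on the first round:
t($1) = 1 + 0.1·t($1) + 0.35·t($3) + 0.3·t($4)
t($3) = 1 + 0.3·t($1) + 0.2·t($3) + 0.15·t($4)
t($4) = 1 + 0.15·t($1) + 0.3·t($3) + 0.2·t($4)
Solving: t($1) = 3.3038, t($3) = 3.0542, t($4) = 3.0148.
Expected rounds from $4 to $2: 3.0148.

3.0148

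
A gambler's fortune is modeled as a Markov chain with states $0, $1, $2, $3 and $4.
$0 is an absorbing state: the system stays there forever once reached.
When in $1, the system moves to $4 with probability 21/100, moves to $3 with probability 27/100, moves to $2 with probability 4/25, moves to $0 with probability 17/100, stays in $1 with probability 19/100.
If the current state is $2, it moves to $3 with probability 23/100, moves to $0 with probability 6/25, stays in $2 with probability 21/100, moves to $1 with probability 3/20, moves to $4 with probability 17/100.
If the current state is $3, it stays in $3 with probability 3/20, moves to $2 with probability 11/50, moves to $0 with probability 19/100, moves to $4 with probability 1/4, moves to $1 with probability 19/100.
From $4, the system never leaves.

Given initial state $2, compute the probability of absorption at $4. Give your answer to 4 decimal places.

Let h(s) be the probability of absorption at $4 starting from transient state s. Then h($4) = 1 and h($0) = 0. By first-step analysis:
h($1) = 0.17·0 + 0.19·h($1) + 0.16·h($2) + 0.27·h($3) + 0.21·1
h($2) = 0.24·0 + 0.15·h($1) + 0.21·h($2) + 0.23·h($3) + 0.17·1
h($3) = 0.19·0 + 0.19·h($1) + 0.22·h($2) + 0.15·h($3) + 0.25·1
Solving: h($1) = 0.5307, h($2) = 0.4717, h($3) = 0.5348.
Starting from $2, the probability is 0.4717.

0.4717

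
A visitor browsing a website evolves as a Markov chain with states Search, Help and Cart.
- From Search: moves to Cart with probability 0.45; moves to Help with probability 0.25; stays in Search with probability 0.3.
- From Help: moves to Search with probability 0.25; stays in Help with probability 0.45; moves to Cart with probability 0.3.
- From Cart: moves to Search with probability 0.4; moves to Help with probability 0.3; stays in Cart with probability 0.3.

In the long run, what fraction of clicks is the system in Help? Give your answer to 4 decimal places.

0.3342

Let the stationary distribution be π with π = πP and π_1 + π_2 + π_3 = 1.
π_1 = 0.3·π_1 + 0.25·π_2 + 0.4·π_3
π_2 = 0.25·π_1 + 0.45·π_2 + 0.3·π_3
Solving with the normalization constraint gives π = (0.3181, 0.3342, 0.3477).
So the stationary probability of Help is 0.3342.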